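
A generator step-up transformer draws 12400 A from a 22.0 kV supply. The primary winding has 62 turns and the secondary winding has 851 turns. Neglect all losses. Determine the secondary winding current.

I_s ≈ 903 A

I_s/I_p = N_p/N_s, so I_s = 12400 × 62/851 = 903 A.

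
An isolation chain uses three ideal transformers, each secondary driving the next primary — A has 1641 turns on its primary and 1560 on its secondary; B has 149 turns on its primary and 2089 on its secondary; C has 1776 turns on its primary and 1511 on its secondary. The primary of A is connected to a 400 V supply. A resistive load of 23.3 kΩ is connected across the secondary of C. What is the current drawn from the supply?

Secondary of A: V = 400.00 × 1560/1641 = 380.26 V.
Secondary of B: V = 380.26 × 2089/149 = 5331.2 V.
Secondary of C: V = 5331.2 × 1511/1776 = 4535.8 V.
I_load = 4535.8/23300 = 0.19467 A, so P_out = 4535.8 × 0.19467 = 882.96 W.
All ideal ⇒ P_in = P_out, so I_supply = 882.96/400 = 2.21 A.

I_supply ≈ 2.21 A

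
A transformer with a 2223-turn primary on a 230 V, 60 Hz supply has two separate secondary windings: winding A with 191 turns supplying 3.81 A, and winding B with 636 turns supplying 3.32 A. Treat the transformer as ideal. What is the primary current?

I_p ≈ 1.28 A

V_A = 230 × 191/2223 = 19.762 V; V_B = 230 × 636/2223 = 65.803 V.
P_out = V_A I_A + V_B I_B = 19.762×3.81 + 65.803×3.32 = 75.292 + 218.47 = 293.76 W.
Ideal ⇒ P_in = P_out, so I_p = P_out/V_p = 293.76/230 = 1.28 A.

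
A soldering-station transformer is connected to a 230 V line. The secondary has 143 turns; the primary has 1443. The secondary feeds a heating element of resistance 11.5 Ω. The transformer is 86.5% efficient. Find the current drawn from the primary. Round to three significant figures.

I_p ≈ 0.227 A

V_s = 230 × 143/1443 = 22.793 V.
I_s = V_s/R = 22.793/11.5 = 1.9820 A.
P_out = V_s I_s = 22.793 × 1.9820 = 45.175 W.
P_in = P_out/η = 45.175/0.865 = 52.225 W.
I_p = P_in/V_p = 52.225/230 = 0.227 A.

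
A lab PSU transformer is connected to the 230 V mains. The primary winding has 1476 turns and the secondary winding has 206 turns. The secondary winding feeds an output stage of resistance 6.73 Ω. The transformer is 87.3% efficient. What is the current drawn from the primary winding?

V_s = 230 × 206/1476 = 32.100 V.
I_s = V_s/R = 32.100/6.73 = 4.7697 A.
P_out = V_s I_s = 32.100 × 4.7697 = 153.11 W.
P_in = P_out/η = 153.11/0.873 = 175.38 W.
I_p = P_in/V_p = 175.38/230 = 0.763 A.

I_p ≈ 0.763 A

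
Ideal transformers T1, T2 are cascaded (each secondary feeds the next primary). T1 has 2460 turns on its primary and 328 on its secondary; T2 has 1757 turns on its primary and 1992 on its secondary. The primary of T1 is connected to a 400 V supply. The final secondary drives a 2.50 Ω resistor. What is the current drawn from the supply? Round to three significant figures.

Secondary of T1: V = 400.00 × 328/2460 = 53.333 V.
Secondary of T2: V = 53.333 × 1992/1757 = 60.467 V.
I_load = 60.467/2.50 = 24.187 A, so P_out = 60.467 × 24.187 = 1462.5 W.
All ideal ⇒ P_in = P_out, so I_supply = 1462.5/400 = 3.66 A.

I_supply ≈ 3.66 A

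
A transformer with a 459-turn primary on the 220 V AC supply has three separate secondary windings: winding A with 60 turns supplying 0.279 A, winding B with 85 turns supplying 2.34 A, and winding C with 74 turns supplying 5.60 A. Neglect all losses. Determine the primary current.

I_p ≈ 1.37 A

V_A = 220 × 60/459 = 28.758 V; V_B = 220 × 85/459 = 40.741 V; V_C = 220 × 74/459 = 35.468 V.
P_out = V_A I_A + V_B I_B + V_C I_C = 28.758×0.279 + 40.741×2.34 + 35.468×5.60 = 8.0235 + 95.333 + 198.62 = 301.98 W.
Ideal ⇒ P_in = P_out, so I_p = P_out/V_p = 301.98/220 = 1.37 A.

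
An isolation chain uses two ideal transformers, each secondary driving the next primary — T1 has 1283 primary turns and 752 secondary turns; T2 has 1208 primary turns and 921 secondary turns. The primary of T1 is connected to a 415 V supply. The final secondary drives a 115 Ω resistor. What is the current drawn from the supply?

I_supply ≈ 0.721 A

Secondary of T1: V = 415.00 × 752/1283 = 243.24 V.
Secondary of T2: V = 243.24 × 921/1208 = 185.45 V.
I_load = 185.45/115 = 1.6126 A, so P_out = 185.45 × 1.6126 = 299.07 W.
All ideal ⇒ P_in = P_out, so I_supply = 299.07/415 = 0.721 A.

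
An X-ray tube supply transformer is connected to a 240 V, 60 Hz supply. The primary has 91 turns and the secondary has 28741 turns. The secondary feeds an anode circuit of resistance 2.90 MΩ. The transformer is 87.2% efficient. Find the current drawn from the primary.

I_p ≈ 9.47 A

V_s = 240 × 28741/91 = 75800 V.
I_s = V_s/R = 75800/(2.90×10^6) = 0.026138 A.
P_out = V_s I_s = 75800 × 0.026138 = 1981.3 W.
P_in = P_out/η = 1981.3/0.872 = 2272.1 W.
I_p = P_in/V_p = 2272.1/240 = 9.47 A.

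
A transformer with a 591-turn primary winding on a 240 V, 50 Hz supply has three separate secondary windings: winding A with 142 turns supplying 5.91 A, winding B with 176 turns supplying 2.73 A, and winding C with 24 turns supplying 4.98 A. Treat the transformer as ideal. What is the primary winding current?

V_A = 240 × 142/591 = 57.665 V; V_B = 240 × 176/591 = 71.472 V; V_C = 240 × 24/591 = 9.7462 V.
P_out = V_A I_A + V_B I_B + V_C I_C = 57.665×5.91 + 71.472×2.73 + 9.7462×4.98 = 340.80 + 195.12 + 48.536 = 584.45 W.
Ideal ⇒ P_in = P_out, so I_p = P_out/V_p = 584.45/240 = 2.44 A.

I_p ≈ 2.44 A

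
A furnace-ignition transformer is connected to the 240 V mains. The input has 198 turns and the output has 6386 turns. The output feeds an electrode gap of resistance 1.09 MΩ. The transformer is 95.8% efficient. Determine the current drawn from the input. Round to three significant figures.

I_in ≈ 0.239 A

V_out = 240 × 6386/198 = 7740.6 V.
I_out = V_out/R = 7740.6/(1.09×10^6) = 0.0071015 A.
P_out = V_out I_out = 7740.6 × 0.0071015 = 54.970 W.
P_in = P_out/η = 54.970/0.958 = 57.380 W.
I_in = P_in/V_in = 57.380/240 = 0.239 A.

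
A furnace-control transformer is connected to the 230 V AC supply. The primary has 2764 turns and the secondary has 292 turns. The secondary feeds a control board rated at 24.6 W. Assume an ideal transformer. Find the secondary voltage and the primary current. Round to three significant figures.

V_s ≈ 24.3 V, I_p ≈ 0.107 A

V_s = V_p × N_s/N_p = 230 × 292/2764 = 24.298 V.
I_s = P/V_s = 24.6/24.298 = 1.0124 A.
I_p = I_s × N_s/N_p = 1.0124 × 292/2764 = 0.107 A.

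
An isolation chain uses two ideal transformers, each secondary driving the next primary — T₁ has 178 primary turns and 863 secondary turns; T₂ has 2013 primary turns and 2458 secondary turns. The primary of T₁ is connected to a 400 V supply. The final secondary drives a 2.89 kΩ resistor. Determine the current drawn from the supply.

I_supply ≈ 4.85 A

Secondary of T₁: V = 400.00 × 863/178 = 1939.3 V.
Secondary of T₂: V = 1939.3 × 2458/2013 = 2368.0 V.
I_load = 2368.0/2890 = 0.81939 A, so P_out = 2368.0 × 0.81939 = 1940.3 W.
All ideal ⇒ P_in = P_out, so I_supply = 1940.3/400 = 4.85 A.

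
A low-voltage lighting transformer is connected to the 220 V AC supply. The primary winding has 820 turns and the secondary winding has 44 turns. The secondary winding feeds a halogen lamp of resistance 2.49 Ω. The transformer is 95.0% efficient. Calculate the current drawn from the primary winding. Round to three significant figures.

I_p ≈ 0.268 A

V_s = 220 × 44/820 = 11.805 V.
I_s = V_s/R = 11.805/2.49 = 4.7409 A.
P_out = V_s I_s = 11.805 × 4.7409 = 55.966 W.
P_in = P_out/η = 55.966/0.950 = 58.911 W.
I_p = P_in/V_p = 58.911/220 = 0.268 A.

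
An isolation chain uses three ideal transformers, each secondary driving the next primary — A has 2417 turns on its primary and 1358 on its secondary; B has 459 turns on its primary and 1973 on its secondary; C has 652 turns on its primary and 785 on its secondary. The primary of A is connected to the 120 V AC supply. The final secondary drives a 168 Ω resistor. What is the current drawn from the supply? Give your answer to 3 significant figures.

I_supply ≈ 6.04 A

After A: V = 120.00 × 1358/2417 = 67.422 V.
After B: V = 67.422 × 1973/459 = 289.81 V.
After C: V = 289.81 × 785/652 = 348.93 V.
I_load = 348.93/168 = 2.0770 A, so P_out = 348.93 × 2.0770 = 724.72 W.
All ideal ⇒ P_in = P_out, so I_supply = 724.72/120 = 6.04 A.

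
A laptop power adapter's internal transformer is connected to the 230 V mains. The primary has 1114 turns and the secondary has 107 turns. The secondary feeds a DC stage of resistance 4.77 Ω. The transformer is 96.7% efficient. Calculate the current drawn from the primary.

V_s = 230 × 107/1114 = 22.092 V.
I_s = V_s/R = 22.092/4.77 = 4.6314 A.
P_out = V_s I_s = 22.092 × 4.6314 = 102.31 W.
P_in = P_out/η = 102.31/0.967 = 105.81 W.
I_p = P_in/V_p = 105.81/230 = 0.460 A.

I_p ≈ 0.460 A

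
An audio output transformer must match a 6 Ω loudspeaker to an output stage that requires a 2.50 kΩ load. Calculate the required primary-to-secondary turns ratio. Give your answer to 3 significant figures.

Z_p/Z_s = (N_p/N_s)², so N_p/N_s = √(2500/6) = √417 = 20.4.

N_p/N_s ≈ 20.4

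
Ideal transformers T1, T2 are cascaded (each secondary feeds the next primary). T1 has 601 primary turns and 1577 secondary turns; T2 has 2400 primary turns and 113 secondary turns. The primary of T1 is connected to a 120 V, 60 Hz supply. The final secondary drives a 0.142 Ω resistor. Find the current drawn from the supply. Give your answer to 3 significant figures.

After T1: V = 120.00 × 1577/601 = 314.88 V.
After T2: V = 314.88 × 113/2400 = 14.825 V.
I_load = 14.825/0.142 = 104.40 A, so P_out = 14.825 × 104.40 = 1547.8 W.
All ideal ⇒ P_in = P_out, so I_supply = 1547.8/120 = 12.9 A.

I_supply ≈ 12.9 A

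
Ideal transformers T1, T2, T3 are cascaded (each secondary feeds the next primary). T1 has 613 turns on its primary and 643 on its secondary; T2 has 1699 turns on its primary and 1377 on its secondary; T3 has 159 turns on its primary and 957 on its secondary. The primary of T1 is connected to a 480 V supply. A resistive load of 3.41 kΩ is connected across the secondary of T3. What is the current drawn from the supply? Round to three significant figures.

I_supply ≈ 3.69 A

After T1: V = 480.00 × 643/613 = 503.49 V.
After T2: V = 503.49 × 1377/1699 = 408.07 V.
After T3: V = 408.07 × 957/159 = 2456.1 V.
I_load = 2456.1/3410 = 0.72027 A, so P_out = 2456.1 × 0.72027 = 1769.0 W.
All ideal ⇒ P_in = P_out, so I_supply = 1769.0/480 = 3.69 A.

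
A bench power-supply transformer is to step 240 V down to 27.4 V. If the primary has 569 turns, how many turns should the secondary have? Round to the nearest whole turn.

N_s/N_p = V_s/V_p, so N_s = 569 × 27.4/240 = 65.0 ≈ 65 turns.

N_s = 65 turns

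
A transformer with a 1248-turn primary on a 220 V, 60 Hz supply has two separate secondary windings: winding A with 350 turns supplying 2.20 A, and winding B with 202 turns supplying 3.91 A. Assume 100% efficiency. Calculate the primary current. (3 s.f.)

V_A = 220 × 350/1248 = 61.699 V; V_B = 220 × 202/1248 = 35.609 V.
P_out = V_A I_A + V_B I_B = 61.699×2.20 + 35.609×3.91 = 135.74 + 139.23 = 274.97 W.
Ideal ⇒ P_in = P_out, so I_p = P_out/V_p = 274.97/220 = 1.25 A.

I_p ≈ 1.25 A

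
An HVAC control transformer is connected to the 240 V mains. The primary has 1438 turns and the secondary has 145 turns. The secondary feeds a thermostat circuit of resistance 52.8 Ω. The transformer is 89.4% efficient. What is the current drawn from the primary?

I_p ≈ 0.0517 A

V_s = 240 × 145/1438 = 24.200 V.
I_s = V_s/R = 24.200/52.8 = 0.45834 A.
P_out = V_s I_s = 24.200 × 0.45834 = 11.092 W.
P_in = P_out/η = 11.092/0.894 = 12.407 W.
I_p = P_in/V_p = 12.407/240 = 0.0517 A.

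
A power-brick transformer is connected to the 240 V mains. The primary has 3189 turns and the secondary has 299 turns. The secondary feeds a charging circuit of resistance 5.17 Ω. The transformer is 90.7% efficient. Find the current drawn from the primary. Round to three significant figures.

I_p ≈ 0.450 A

V_s = 240 × 299/3189 = 22.502 V.
I_s = V_s/R = 22.502/5.17 = 4.3525 A.
P_out = V_s I_s = 22.502 × 4.3525 = 97.941 W.
P_in = P_out/η = 97.941/0.907 = 107.98 W.
I_p = P_in/V_p = 107.98/240 = 0.450 A.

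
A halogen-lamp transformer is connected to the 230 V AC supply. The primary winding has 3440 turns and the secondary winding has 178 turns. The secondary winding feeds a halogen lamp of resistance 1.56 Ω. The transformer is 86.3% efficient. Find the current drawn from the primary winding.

V_s = 230 × 178/3440 = 11.901 V.
I_s = V_s/R = 11.901/1.56 = 7.6290 A.
P_out = V_s I_s = 11.901 × 7.6290 = 90.793 W.
P_in = P_out/η = 90.793/0.863 = 105.21 W.
I_p = P_in/V_p = 105.21/230 = 0.457 A.

I_p ≈ 0.457 A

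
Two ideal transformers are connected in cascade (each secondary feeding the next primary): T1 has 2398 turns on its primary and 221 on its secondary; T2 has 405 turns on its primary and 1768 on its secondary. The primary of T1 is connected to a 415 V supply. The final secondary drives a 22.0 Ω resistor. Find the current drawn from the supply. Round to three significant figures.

After T1: V = 415.00 × 221/2398 = 38.246 V.
After T2: V = 38.246 × 1768/405 = 166.96 V.
I_load = 166.96/22.0 = 7.5892 A, so P_out = 166.96 × 7.5892 = 1267.1 W.
All ideal ⇒ P_in = P_out, so I_supply = 1267.1/415 = 3.05 A.

I_supply ≈ 3.05 A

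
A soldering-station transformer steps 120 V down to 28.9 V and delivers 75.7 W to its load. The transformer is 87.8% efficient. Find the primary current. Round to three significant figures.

I_p ≈ 0.718 A

P_in = P_out/η = 75.7/0.878 = 86.219 W.
I_p = P_in/V_p = 86.219/120 = 0.718 A.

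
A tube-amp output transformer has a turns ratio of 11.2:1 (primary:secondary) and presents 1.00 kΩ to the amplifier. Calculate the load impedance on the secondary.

Z_s = Z_p/(N_p/N_s)² = 1000/11.2² = 7.97 Ω.

Z_s ≈ 7.97 Ω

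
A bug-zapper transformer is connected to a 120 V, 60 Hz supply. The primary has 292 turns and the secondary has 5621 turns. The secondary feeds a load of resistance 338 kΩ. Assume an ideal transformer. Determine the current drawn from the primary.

I_p ≈ 0.132 A

V_s = V_p × N_s/N_p = 120 × 5621/292 = 2310.0 V.
I_s = V_s/R = 2310.0/338000 = 0.0068343 A.
For an ideal transformer I_p N_p = I_s N_s, so I_p = 0.0068343 × 5621/292 = 0.132 A.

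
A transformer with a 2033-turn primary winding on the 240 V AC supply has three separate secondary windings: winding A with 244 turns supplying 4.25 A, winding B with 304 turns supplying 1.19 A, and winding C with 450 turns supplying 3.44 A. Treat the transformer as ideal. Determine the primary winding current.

I_p ≈ 1.45 A

V_A = 240 × 244/2033 = 28.805 V; V_B = 240 × 304/2033 = 35.888 V; V_C = 240 × 450/2033 = 53.123 V.
P_out = V_A I_A + V_B I_B + V_C I_C = 28.805×4.25 + 35.888×1.19 + 53.123×3.44 = 122.42 + 42.707 + 182.74 = 347.87 W.
Ideal ⇒ P_in = P_out, so I_p = P_out/V_p = 347.87/240 = 1.45 A.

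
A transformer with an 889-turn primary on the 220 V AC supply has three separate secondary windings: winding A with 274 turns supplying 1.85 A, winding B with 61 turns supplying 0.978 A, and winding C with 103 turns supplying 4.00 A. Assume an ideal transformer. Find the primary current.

I_p ≈ 1.10 A

V_A = 220 × 274/889 = 67.807 V; V_B = 220 × 61/889 = 15.096 V; V_C = 220 × 103/889 = 25.489 V.
P_out = V_A I_A + V_B I_B + V_C I_C = 67.807×1.85 + 15.096×0.978 + 25.489×4.00 = 125.44 + 14.764 + 101.96 = 242.16 W.
Ideal ⇒ P_in = P_out, so I_p = P_out/V_p = 242.16/220 = 1.10 A.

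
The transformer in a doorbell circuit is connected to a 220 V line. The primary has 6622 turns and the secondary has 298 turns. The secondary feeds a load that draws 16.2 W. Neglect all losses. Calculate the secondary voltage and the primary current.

V_s = V_p × N_s/N_p = 220 × 298/6622 = 9.9003 V.
I_s = P/V_s = 16.2/9.9003 = 1.6363 A.
I_p = I_s × N_s/N_p = 1.6363 × 298/6622 = 0.0736 A.

V_s ≈ 9.90 V, I_p ≈ 0.0736 A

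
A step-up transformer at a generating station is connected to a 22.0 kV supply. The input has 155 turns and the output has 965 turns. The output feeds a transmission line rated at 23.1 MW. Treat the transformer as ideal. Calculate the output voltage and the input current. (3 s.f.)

V_out ≈ 137000 V, I_in ≈ 1050 A

V_out = V_in × N_out/N_in = 22000 × 965/155 = 136970 V.
I_out = P/V_out = 2.31×10^7/136970 = 168.65 A.
I_in = I_out × N_out/N_in = 168.65 × 965/155 = 1050 A.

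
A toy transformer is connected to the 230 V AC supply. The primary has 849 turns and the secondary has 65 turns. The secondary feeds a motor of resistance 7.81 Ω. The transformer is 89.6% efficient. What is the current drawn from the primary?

V_s = 230 × 65/849 = 17.609 V.
I_s = V_s/R = 17.609/7.81 = 2.2547 A.
P_out = V_s I_s = 17.609 × 2.2547 = 39.702 W.
P_in = P_out/η = 39.702/0.896 = 44.311 W.
I_p = P_in/V_p = 44.311/230 = 0.193 A.

I_p ≈ 0.193 A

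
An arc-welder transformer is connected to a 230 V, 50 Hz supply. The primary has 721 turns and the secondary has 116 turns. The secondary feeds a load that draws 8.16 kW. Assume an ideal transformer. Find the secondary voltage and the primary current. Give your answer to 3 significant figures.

V_s ≈ 37.0 V, I_p ≈ 35.5 A

V_s = V_p × N_s/N_p = 230 × 116/721 = 37.004 V.
I_s = P/V_s = 8160/37.004 = 220.52 A.
I_p = I_s × N_s/N_p = 220.52 × 116/721 = 35.5 A.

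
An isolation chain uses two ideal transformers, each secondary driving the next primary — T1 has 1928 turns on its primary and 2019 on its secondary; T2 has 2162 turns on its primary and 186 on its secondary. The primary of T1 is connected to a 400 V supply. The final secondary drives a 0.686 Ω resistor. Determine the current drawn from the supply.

After T1: V = 400.00 × 2019/1928 = 418.88 V.
After T2: V = 418.88 × 186/2162 = 36.037 V.
I_load = 36.037/0.686 = 52.532 A, so P_out = 36.037 × 52.532 = 1893.1 W.
All ideal ⇒ P_in = P_out, so I_supply = 1893.1/400 = 4.73 A.

I_supply ≈ 4.73 A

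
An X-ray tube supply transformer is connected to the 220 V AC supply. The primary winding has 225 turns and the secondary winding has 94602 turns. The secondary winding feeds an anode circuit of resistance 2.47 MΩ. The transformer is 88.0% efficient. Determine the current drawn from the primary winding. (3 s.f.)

I_p ≈ 17.9 A

V_s = 220 × 94602/225 = 92500 V.
I_s = V_s/R = 92500/(2.47×10^6) = 0.037449 A.
P_out = V_s I_s = 92500 × 0.037449 = 3464.0 W.
P_in = P_out/η = 3464.0/0.880 = 3936.4 W.
I_p = P_in/V_p = 3936.4/220 = 17.9 A.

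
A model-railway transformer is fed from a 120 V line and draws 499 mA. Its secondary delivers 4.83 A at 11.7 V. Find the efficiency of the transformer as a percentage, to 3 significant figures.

η ≈ 94.4%

P_in = 120 × 0.499 = 59.8800 W.
P_out = 11.7 × 4.83 = 56.5110 W.
η = P_out/P_in = 56.5110/59.8800 = 0.944.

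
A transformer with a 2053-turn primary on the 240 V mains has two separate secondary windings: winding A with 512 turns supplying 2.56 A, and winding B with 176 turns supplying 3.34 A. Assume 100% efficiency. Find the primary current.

I_p ≈ 0.925 A

V_A = 240 × 512/2053 = 59.854 V; V_B = 240 × 176/2053 = 20.575 V.
P_out = V_A I_A + V_B I_B = 59.854×2.56 + 20.575×3.34 = 153.23 + 68.720 = 221.95 W.
Ideal ⇒ P_in = P_out, so I_p = P_out/V_p = 221.95/240 = 0.925 A.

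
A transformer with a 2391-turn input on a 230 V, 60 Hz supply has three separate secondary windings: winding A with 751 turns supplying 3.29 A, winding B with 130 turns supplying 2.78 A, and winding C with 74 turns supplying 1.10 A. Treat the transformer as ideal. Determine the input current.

V_A = 230 × 751/2391 = 72.242 V; V_B = 230 × 130/2391 = 12.505 V; V_C = 230 × 74/2391 = 7.1184 V.
P_out = V_A I_A + V_B I_B + V_C I_C = 72.242×3.29 + 12.505×2.78 + 7.1184×1.10 = 237.68 + 34.765 + 7.8302 = 280.27 W.
Ideal ⇒ P_in = P_out, so I_in = P_out/V_in = 280.27/230 = 1.22 A.

I_in ≈ 1.22 A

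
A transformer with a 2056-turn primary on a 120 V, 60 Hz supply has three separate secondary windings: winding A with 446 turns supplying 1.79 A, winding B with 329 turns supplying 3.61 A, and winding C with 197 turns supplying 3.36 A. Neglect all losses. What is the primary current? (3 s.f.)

V_A = 120 × 446/2056 = 26.031 V; V_B = 120 × 329/2056 = 19.202 V; V_C = 120 × 197/2056 = 11.498 V.
P_out = V_A I_A + V_B I_B + V_C I_C = 26.031×1.79 + 19.202×3.61 + 11.498×3.36 = 46.596 + 69.320 + 38.633 = 154.55 W.
Ideal ⇒ P_in = P_out, so I_p = P_out/V_p = 154.55/120 = 1.29 A.

I_p ≈ 1.29 A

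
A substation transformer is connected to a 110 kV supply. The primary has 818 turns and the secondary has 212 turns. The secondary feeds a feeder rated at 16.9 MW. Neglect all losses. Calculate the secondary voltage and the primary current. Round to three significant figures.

V_s ≈ 28500 V, I_p ≈ 154 A

V_s = V_p × N_s/N_p = 110000 × 212/818 = 28509 V.
I_s = P/V_s = 1.69×10^7/28509 = 592.80 A.
I_p = I_s × N_s/N_p = 592.80 × 212/818 = 154 A.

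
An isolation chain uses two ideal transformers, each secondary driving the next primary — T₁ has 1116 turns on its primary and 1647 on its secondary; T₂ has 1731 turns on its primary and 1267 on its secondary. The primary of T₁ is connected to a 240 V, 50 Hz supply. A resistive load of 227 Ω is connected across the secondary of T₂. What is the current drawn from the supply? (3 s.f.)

Secondary of T₁: V = 240.00 × 1647/1116 = 354.19 V.
Secondary of T₂: V = 354.19 × 1267/1731 = 259.25 V.
I_load = 259.25/227 = 1.1421 A, so P_out = 259.25 × 1.1421 = 296.08 W.
All ideal ⇒ P_in = P_out, so I_supply = 296.08/240 = 1.23 A.

I_supply ≈ 1.23 A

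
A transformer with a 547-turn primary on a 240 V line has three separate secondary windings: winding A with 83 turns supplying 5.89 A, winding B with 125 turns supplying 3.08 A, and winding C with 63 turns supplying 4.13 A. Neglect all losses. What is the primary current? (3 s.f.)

V_A = 240 × 83/547 = 36.417 V; V_B = 240 × 125/547 = 54.845 V; V_C = 240 × 63/547 = 27.642 V.
P_out = V_A I_A + V_B I_B + V_C I_C = 36.417×5.89 + 54.845×3.08 + 27.642×4.13 = 214.50 + 168.92 + 114.16 = 497.58 W.
Ideal ⇒ P_in = P_out, so I_p = P_out/V_p = 497.58/240 = 2.07 A.

I_p ≈ 2.07 A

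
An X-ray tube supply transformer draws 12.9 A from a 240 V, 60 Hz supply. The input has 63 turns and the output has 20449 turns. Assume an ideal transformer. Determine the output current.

I_out/I_in = N_in/N_out, so I_out = 12.9 × 63/20449 = 0.0397 A.

I_out ≈ 0.0397 A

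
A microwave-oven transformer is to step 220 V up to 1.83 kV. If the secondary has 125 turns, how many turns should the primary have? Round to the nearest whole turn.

N_p/N_s = V_p/V_s, so N_p = 125 × 220/1830 = 15.0 ≈ 15 turns.

N_p = 15 turns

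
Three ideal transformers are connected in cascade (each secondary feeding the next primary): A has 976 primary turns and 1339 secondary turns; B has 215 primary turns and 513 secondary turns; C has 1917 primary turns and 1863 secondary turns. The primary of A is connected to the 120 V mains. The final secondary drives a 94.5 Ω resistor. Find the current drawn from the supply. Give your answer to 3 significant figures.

After A: V = 120.00 × 1339/976 = 164.63 V.
After B: V = 164.63 × 513/215 = 392.82 V.
After C: V = 392.82 × 1863/1917 = 381.75 V.
I_load = 381.75/94.5 = 4.0397 A, so P_out = 381.75 × 4.0397 = 1542.2 W.
All ideal ⇒ P_in = P_out, so I_supply = 1542.2/120 = 12.9 A.

I_supply ≈ 12.9 A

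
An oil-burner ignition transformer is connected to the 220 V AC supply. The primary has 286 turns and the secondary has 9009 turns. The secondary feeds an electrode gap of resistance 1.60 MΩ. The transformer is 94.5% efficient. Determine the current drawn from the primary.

I_p ≈ 0.144 A

V_s = 220 × 9009/286 = 6930.0 V.
I_s = V_s/R = 6930.0/(1.60×10^6) = 0.0043313 A.
P_out = V_s I_s = 6930.0 × 0.0043313 = 30.016 W.
P_in = P_out/η = 30.016/0.945 = 31.763 W.
I_p = P_in/V_p = 31.763/220 = 0.144 A.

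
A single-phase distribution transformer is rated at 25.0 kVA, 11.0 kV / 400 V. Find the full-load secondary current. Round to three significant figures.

I_s = S/V_s = 25000/400 = 62.5 A.

I_s ≈ 62.5 A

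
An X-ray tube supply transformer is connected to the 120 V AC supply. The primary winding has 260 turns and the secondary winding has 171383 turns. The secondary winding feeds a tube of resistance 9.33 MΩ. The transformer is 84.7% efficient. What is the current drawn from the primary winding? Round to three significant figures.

V_s = 120 × 171383/260 = 79100 V.
I_s = V_s/R = 79100/(9.33×10^6) = 0.0084780 A.
P_out = V_s I_s = 79100 × 0.0084780 = 670.61 W.
P_in = P_out/η = 670.61/0.847 = 791.75 W.
I_p = P_in/V_p = 791.75/120 = 6.60 A.

I_p ≈ 6.60 A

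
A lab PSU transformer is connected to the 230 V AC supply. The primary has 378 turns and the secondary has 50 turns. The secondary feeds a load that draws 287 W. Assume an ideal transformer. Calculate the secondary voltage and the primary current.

V_s ≈ 30.4 V, I_p ≈ 1.25 A

V_s = V_p × N_s/N_p = 230 × 50/378 = 30.423 V.
I_s = P/V_s = 287/30.423 = 9.4336 A.
I_p = I_s × N_s/N_p = 9.4336 × 50/378 = 1.25 A.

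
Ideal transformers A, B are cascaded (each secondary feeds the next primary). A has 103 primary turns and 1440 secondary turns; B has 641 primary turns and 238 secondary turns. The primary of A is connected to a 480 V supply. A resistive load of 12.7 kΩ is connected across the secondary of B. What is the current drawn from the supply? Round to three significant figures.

After A: V = 480.00 × 1440/103 = 6710.7 V.
After B: V = 6710.7 × 238/641 = 2491.6 V.
I_load = 2491.6/12700 = 0.19619 A, so P_out = 2491.6 × 0.19619 = 488.84 W.
All ideal ⇒ P_in = P_out, so I_supply = 488.84/480 = 1.02 A.

I_supply ≈ 1.02 A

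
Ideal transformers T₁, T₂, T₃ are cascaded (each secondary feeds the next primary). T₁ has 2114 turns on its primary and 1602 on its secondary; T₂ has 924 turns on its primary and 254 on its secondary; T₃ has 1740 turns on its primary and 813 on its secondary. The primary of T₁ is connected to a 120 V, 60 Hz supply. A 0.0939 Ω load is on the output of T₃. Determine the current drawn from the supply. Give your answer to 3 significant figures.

I_supply ≈ 12.1 A

Secondary of T₁: V = 120.00 × 1602/2114 = 90.937 V.
Secondary of T₂: V = 90.937 × 254/924 = 24.998 V.
Secondary of T₃: V = 24.998 × 813/1740 = 11.680 V.
I_load = 11.680/0.0939 = 124.39 A, so P_out = 11.680 × 124.39 = 1452.8 W.
All ideal ⇒ P_in = P_out, so I_supply = 1452.8/120 = 12.1 A.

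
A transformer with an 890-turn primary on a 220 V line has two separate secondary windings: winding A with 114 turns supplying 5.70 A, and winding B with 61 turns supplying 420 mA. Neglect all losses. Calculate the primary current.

I_p ≈ 0.759 A

V_A = 220 × 114/890 = 28.180 V; V_B = 220 × 61/890 = 15.079 V.
P_out = V_A I_A + V_B I_B = 28.180×5.70 + 15.079×0.420 = 160.62 + 6.3330 = 166.96 W.
Ideal ⇒ P_in = P_out, so I_p = P_out/V_p = 166.96/220 = 0.759 A.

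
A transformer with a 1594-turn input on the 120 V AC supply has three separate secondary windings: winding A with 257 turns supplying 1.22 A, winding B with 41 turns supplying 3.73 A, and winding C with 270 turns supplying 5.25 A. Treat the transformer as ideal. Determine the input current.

V_A = 120 × 257/1594 = 19.348 V; V_B = 120 × 41/1594 = 3.0866 V; V_C = 120 × 270/1594 = 20.326 V.
P_out = V_A I_A + V_B I_B + V_C I_C = 19.348×1.22 + 3.0866×3.73 + 20.326×5.25 = 23.604 + 11.513 + 106.71 = 141.83 W.
Ideal ⇒ P_in = P_out, so I_in = P_out/V_in = 141.83/120 = 1.18 A.

I_in ≈ 1.18 A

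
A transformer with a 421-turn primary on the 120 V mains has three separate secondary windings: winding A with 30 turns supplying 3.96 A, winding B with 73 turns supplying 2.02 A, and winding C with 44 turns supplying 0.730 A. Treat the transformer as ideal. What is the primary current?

V_A = 120 × 30/421 = 8.5511 V; V_B = 120 × 73/421 = 20.808 V; V_C = 120 × 44/421 = 12.542 V.
P_out = V_A I_A + V_B I_B + V_C I_C = 8.5511×3.96 + 20.808×2.02 + 12.542×0.730 = 33.862 + 42.031 + 9.1553 = 85.049 W.
Ideal ⇒ P_in = P_out, so I_p = P_out/V_p = 85.049/120 = 0.709 A.

I_p ≈ 0.709 A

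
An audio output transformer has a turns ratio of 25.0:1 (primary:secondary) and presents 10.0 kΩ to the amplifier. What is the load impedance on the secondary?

Z_s = Z_p/(N_p/N_s)² = 10000/25.0² = 16.0 Ω.

Z_s ≈ 16.0 Ω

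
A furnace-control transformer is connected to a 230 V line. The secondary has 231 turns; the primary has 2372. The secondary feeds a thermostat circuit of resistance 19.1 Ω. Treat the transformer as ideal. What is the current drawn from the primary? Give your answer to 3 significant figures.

V_s = V_p × N_s/N_p = 230 × 231/2372 = 22.399 V.
I_s = V_s/R = 22.399/19.1 = 1.1727 A.
For an ideal transformer I_p N_p = I_s N_s, so I_p = 1.1727 × 231/2372 = 0.114 A.

I_p ≈ 0.114 A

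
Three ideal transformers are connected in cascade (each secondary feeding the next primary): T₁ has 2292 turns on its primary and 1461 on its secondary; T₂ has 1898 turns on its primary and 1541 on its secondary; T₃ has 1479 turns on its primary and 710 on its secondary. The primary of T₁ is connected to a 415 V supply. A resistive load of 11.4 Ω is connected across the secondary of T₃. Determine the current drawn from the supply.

Secondary of T₁: V = 415.00 × 1461/2292 = 264.54 V.
Secondary of T₂: V = 264.54 × 1541/1898 = 214.78 V.
Secondary of T₃: V = 214.78 × 710/1479 = 103.11 V.
I_load = 103.11/11.4 = 9.0443 A, so P_out = 103.11 × 9.0443 = 932.51 W.
All ideal ⇒ P_in = P_out, so I_supply = 932.51/415 = 2.25 A.

I_supply ≈ 2.25 A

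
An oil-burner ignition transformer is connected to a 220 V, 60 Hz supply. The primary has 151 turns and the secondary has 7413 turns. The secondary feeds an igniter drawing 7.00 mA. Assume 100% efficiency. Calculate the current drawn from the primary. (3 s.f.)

For an ideal transformer I_p N_p = I_s N_s, so I_p = 0.00700 × 7413/151 = 0.344 A.

I_p ≈ 0.344 A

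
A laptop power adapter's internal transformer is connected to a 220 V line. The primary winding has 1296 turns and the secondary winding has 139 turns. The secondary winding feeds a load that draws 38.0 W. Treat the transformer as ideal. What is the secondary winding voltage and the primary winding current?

V_s ≈ 23.6 V, I_p ≈ 0.173 A

V_s = V_p × N_s/N_p = 220 × 139/1296 = 23.596 V.
I_s = P/V_s = 38.0/23.596 = 1.6105 A.
I_p = I_s × N_s/N_p = 1.6105 × 139/1296 = 0.173 A.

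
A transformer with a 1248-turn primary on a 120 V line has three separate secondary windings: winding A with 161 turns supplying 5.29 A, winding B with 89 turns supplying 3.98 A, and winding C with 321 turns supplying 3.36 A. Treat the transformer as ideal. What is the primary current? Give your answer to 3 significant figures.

V_A = 120 × 161/1248 = 15.481 V; V_B = 120 × 89/1248 = 8.5577 V; V_C = 120 × 321/1248 = 30.865 V.
P_out = V_A I_A + V_B I_B + V_C I_C = 15.481×5.29 + 8.5577×3.98 + 30.865×3.36 = 81.893 + 34.060 + 103.71 = 219.66 W.
Ideal ⇒ P_in = P_out, so I_p = P_out/V_p = 219.66/120 = 1.83 A.

I_p ≈ 1.83 A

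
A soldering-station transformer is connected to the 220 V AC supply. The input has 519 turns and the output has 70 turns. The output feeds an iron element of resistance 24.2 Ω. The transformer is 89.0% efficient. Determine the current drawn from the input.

V_out = 220 × 70/519 = 29.672 V.
I_out = V_out/R = 29.672/24.2 = 1.2261 A.
P_out = V_out I_out = 29.672 × 1.2261 = 36.382 W.
P_in = P_out/η = 36.382/0.890 = 40.879 W.
I_in = P_in/V_in = 40.879/220 = 0.186 A.

I_in ≈ 0.186 A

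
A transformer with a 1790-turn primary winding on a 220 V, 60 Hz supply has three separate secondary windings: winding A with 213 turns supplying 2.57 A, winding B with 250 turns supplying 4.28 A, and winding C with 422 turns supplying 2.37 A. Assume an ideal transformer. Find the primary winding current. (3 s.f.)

V_A = 220 × 213/1790 = 26.179 V; V_B = 220 × 250/1790 = 30.726 V; V_C = 220 × 422/1790 = 51.866 V.
P_out = V_A I_A + V_B I_B + V_C I_C = 26.179×2.57 + 30.726×4.28 + 51.866×2.37 = 67.279 + 131.51 + 122.92 = 321.71 W.
Ideal ⇒ P_in = P_out, so I_p = P_out/V_p = 321.71/220 = 1.46 A.

I_p ≈ 1.46 A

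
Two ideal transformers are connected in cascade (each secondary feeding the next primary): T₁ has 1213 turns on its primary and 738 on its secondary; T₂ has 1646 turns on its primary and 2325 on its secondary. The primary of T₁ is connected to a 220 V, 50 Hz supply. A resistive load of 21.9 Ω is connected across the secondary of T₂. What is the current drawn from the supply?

Secondary of T₁: V = 220.00 × 738/1213 = 133.85 V.
Secondary of T₂: V = 133.85 × 2325/1646 = 189.07 V.
I_load = 189.07/21.9 = 8.6331 A, so P_out = 189.07 × 8.6331 = 1632.2 W.
All ideal ⇒ P_in = P_out, so I_supply = 1632.2/220 = 7.42 A.

I_supply ≈ 7.42 A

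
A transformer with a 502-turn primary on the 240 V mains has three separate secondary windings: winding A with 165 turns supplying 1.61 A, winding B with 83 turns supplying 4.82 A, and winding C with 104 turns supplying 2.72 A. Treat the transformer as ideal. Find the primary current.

I_p ≈ 1.89 A

V_A = 240 × 165/502 = 78.884 V; V_B = 240 × 83/502 = 39.681 V; V_C = 240 × 104/502 = 49.721 V.
P_out = V_A I_A + V_B I_B + V_C I_C = 78.884×1.61 + 39.681×4.82 + 49.721×2.72 = 127.00 + 191.26 + 135.24 = 453.51 W.
Ideal ⇒ P_in = P_out, so I_p = P_out/V_p = 453.51/240 = 1.89 A.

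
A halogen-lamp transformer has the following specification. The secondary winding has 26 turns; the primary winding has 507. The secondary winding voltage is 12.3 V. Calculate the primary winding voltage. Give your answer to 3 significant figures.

V_p/V_s = N_p/N_s, so V_p = 12.3 × 507/26 = 240 V.

V_p ≈ 240 V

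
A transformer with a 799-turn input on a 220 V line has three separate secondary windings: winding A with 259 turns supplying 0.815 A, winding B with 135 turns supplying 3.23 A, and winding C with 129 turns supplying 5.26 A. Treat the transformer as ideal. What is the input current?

V_A = 220 × 259/799 = 71.314 V; V_B = 220 × 135/799 = 37.171 V; V_C = 220 × 129/799 = 35.519 V.
P_out = V_A I_A + V_B I_B + V_C I_C = 71.314×0.815 + 37.171×3.23 + 35.519×5.26 = 58.121 + 120.06 + 186.83 = 365.02 W.
Ideal ⇒ P_in = P_out, so I_in = P_out/V_in = 365.02/220 = 1.66 A.

I_in ≈ 1.66 A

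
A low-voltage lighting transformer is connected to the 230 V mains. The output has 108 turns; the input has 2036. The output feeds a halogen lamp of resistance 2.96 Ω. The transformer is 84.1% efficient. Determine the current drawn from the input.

V_out = 230 × 108/2036 = 12.200 V.
I_out = V_out/R = 12.200/2.96 = 4.1218 A.
P_out = V_out I_out = 12.200 × 4.1218 = 50.287 W.
P_in = P_out/η = 50.287/0.841 = 59.794 W.
I_in = P_in/V_in = 59.794/230 = 0.260 A.

I_in ≈ 0.260 A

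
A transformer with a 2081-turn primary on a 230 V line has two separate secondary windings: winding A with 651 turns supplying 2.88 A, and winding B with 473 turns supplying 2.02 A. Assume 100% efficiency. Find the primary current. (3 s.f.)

I_p ≈ 1.36 A

V_A = 230 × 651/2081 = 71.951 V; V_B = 230 × 473/2081 = 52.278 V.
P_out = V_A I_A + V_B I_B = 71.951×2.88 + 52.278×2.02 = 207.22 + 105.60 = 312.82 W.
Ideal ⇒ P_in = P_out, so I_p = P_out/V_p = 312.82/230 = 1.36 A.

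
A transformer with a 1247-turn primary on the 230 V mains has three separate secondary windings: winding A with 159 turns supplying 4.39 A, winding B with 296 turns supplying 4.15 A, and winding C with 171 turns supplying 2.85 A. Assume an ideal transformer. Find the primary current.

I_p ≈ 1.94 A

V_A = 230 × 159/1247 = 29.326 V; V_B = 230 × 296/1247 = 54.595 V; V_C = 230 × 171/1247 = 31.540 V.
P_out = V_A I_A + V_B I_B + V_C I_C = 29.326×4.39 + 54.595×4.15 + 31.540×2.85 = 128.74 + 226.57 + 89.888 = 445.20 W.
Ideal ⇒ P_in = P_out, so I_p = P_out/V_p = 445.20/230 = 1.94 A.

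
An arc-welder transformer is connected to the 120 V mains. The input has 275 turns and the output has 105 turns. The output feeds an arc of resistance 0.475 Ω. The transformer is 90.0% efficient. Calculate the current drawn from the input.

I_in ≈ 40.9 A

V_out = 120 × 105/275 = 45.818 V.
I_out = V_out/R = 45.818/0.475 = 96.459 A.
P_out = V_out I_out = 45.818 × 96.459 = 4419.6 W.
P_in = P_out/η = 4419.6/0.900 = 4910.7 W.
I_in = P_in/V_in = 4910.7/120 = 40.9 A.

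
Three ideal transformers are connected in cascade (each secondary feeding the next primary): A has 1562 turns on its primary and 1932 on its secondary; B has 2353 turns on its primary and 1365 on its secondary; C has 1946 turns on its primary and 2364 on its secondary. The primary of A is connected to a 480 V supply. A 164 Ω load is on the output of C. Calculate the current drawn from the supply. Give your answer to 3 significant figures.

I_supply ≈ 2.22 A

After A: V = 480.00 × 1932/1562 = 593.70 V.
After B: V = 593.70 × 1365/2353 = 344.41 V.
After C: V = 344.41 × 2364/1946 = 418.39 V.
I_load = 418.39/164 = 2.5512 A, so P_out = 418.39 × 2.5512 = 1067.4 W.
All ideal ⇒ P_in = P_out, so I_supply = 1067.4/480 = 2.22 A.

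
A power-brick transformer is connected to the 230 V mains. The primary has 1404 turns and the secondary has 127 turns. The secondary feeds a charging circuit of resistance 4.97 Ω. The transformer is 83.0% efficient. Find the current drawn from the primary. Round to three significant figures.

V_s = 230 × 127/1404 = 20.805 V.
I_s = V_s/R = 20.805/4.97 = 4.1861 A.
P_out = V_s I_s = 20.805 × 4.1861 = 87.091 W.
P_in = P_out/η = 87.091/0.830 = 104.93 W.
I_p = P_in/V_p = 104.93/230 = 0.456 A.

I_p ≈ 0.456 A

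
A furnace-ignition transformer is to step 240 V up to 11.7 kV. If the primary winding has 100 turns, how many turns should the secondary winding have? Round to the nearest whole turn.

N_s = 4875 turns

N_s/N_p = V_s/V_p, so N_s = 100 × 11700/240 = 4875.0 ≈ 4875 turns.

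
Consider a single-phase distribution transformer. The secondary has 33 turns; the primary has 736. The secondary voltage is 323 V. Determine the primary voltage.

V_p ≈ 7200 V

V_p/V_s = N_p/N_s, so V_p = 323 × 736/33 = 7200 V.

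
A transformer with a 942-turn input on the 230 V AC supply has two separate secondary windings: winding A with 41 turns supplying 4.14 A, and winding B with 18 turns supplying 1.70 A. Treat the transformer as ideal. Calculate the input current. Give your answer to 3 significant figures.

I_in ≈ 0.213 A

V_A = 230 × 41/942 = 10.011 V; V_B = 230 × 18/942 = 4.3949 V.
P_out = V_A I_A + V_B I_B = 10.011×4.14 + 4.3949×1.70 = 41.444 + 7.4713 = 48.915 W.
Ideal ⇒ P_in = P_out, so I_in = P_out/V_in = 48.915/230 = 0.213 A.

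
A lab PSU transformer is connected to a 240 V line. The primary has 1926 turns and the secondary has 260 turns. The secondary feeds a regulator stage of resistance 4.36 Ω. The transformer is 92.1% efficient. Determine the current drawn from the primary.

V_s = 240 × 260/1926 = 32.399 V.
I_s = V_s/R = 32.399/4.36 = 7.4309 A.
P_out = V_s I_s = 32.399 × 7.4309 = 240.75 W.
P_in = P_out/η = 240.75/0.921 = 261.40 W.
I_p = P_in/V_p = 261.40/240 = 1.09 A.

I_p ≈ 1.09 A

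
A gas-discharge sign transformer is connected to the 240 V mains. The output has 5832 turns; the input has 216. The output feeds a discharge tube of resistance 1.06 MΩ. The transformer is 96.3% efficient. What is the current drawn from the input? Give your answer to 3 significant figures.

V_out = 240 × 5832/216 = 6480.0 V.
I_out = V_out/R = 6480.0/(1.06×10^6) = 0.0061132 A.
P_out = V_out I_out = 6480.0 × 0.0061132 = 39.614 W.
P_in = P_out/η = 39.614/0.963 = 41.136 W.
I_in = P_in/V_in = 41.136/240 = 0.171 A.

I_in ≈ 0.171 A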